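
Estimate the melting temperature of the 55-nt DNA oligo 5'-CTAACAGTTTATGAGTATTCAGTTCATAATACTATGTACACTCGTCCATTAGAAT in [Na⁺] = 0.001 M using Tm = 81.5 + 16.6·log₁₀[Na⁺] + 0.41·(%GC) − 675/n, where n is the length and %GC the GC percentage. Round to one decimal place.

Length n = 55. A=18, T=20, G=7, C=10
G+C = 17, so %GC = 17/55 × 100 = 30.909%
Salt term: 16.6 × (-3) = -49.8
GC term: 0.41 × 30.909 = 12.673; length term: −675/55 = −12.273
Tm = 81.5 + (-49.8) + 12.673 − 12.273 = 32.1 → 32.1°C

32.1°C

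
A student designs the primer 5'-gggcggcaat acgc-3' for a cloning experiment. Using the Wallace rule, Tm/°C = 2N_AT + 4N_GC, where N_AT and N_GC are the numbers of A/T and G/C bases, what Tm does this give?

C=4, G=6, A=3, T=1
A+T = 4, G+C = 10
Tm = 2×4 + 4×10 = 48°C

48°C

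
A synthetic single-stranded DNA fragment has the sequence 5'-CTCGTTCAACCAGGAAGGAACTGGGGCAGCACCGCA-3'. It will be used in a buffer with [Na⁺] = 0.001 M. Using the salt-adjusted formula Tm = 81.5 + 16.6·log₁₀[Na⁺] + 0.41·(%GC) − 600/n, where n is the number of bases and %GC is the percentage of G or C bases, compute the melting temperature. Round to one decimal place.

Length n = 36. Counting bases: C=11, A=10, G=11, T=4
G+C = 22, so %GC = 22/36 × 100 = 61.111%
Salt term: 16.6 × (-3) = -49.8
GC term: 0.41 × 61.111 = 25.056; length term: −600/36 = −16.667
Tm = 81.5 + (-49.8) + 25.056 − 16.667 = 40.089 → 40.1°C

40.1°C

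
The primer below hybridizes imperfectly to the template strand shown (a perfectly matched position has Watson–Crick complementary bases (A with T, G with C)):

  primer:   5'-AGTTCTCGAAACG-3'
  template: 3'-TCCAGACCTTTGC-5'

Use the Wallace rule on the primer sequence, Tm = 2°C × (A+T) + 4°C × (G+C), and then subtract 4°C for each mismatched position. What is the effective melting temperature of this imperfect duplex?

30°C

Primer base counts: A=4, T=3, G=3, C=3 → A+T=7, G+C=6
Perfect-match Tm = 2(7) + 4(6) = 14 + 24 = 38°C
Mismatches (positions where the bases are not complementary): 2 (at positions 3, 7)
Effective Tm = 38 − 2×4 = 38 − 8 = 30°C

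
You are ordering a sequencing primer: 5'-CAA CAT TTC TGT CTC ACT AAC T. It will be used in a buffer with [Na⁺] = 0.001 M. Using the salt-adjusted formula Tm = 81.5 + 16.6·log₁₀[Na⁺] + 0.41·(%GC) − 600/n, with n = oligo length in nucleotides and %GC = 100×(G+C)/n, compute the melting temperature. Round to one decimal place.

Length n = 22. Counting bases: T=8, C=7, A=6, G=1
G+C = 8, so %GC = 8/22 × 100 = 36.364%
Salt term: 16.6 × (-3) = -49.8
GC term: 0.41 × 36.364 = 14.909; length term: −600/22 = −27.273
Tm = 81.5 + (-49.8) + 14.909 − 27.273 = 19.336 → 19.3°C

19.3°C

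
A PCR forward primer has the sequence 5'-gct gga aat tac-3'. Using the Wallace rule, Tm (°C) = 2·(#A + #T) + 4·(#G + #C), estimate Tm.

Base counts: C=2, T=3, G=3, A=4
A+T = 7, G+C = 5
Tm = 2×7 + 4×5 = 34°C

34°C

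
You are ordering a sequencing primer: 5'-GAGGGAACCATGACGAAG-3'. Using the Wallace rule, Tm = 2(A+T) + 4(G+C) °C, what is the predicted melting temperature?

56°C

T=1, A=7, C=3, G=7
So N_AT = 8 and N_GC = 10.
Tm = 4·10 + 2·8 = 40 + 16 = 56°C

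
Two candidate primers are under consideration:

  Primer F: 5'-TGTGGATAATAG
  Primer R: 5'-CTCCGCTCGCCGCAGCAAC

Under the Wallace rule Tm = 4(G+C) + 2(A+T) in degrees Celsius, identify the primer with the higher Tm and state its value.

Primer R, 66°C

Primer F: A+T=8, G+C=4 → Tm = 2(8)+4(4) = 32°C
Primer R: A+T=5, G+C=14 → Tm = 2(5)+4(14) = 66°C
32°C vs 66°C → primer R is higher.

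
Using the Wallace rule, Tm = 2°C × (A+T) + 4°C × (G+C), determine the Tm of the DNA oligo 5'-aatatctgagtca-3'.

Counting bases: G=2, T=4, A=5, C=2
So N_AT = 9 and N_GC = 4.
Tm = 2×9 + 4×4 = 34°C

34°C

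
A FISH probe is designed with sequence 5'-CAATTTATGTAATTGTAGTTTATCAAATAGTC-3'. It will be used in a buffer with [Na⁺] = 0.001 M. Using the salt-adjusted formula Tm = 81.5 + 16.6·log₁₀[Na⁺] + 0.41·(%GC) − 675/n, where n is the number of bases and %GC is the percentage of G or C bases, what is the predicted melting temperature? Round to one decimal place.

19.6°C

Length n = 32. Scanning the sequence gives C=3, A=11, T=14, G=4.
G+C = 7, so %GC = 7/32 × 100 = 21.875%
Salt term: 16.6 × (-3) = -49.8
GC term: 0.41 × 21.875 = 8.969; length term: −675/32 = −21.094
Tm = 81.5 + (-49.8) + 8.969 − 21.094 = 19.575 → 19.6°C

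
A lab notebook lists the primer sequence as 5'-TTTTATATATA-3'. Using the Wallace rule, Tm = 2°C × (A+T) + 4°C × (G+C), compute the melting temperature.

22°C

Scanning the sequence gives C=0, T=7, A=4, G=0.
A+T = 11, G+C = 0
Tm = 2(11) + 4(0) = 22 + 0 = 22°C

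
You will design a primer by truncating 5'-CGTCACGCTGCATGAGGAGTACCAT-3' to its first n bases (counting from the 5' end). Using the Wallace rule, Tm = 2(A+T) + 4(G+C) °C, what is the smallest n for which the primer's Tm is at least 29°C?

n = 9

First 8 bases: CGTCACGC → Tm = 28°C (< 29°C)
First 9 bases: CGTCACGCT → Tm = 30°C (≥ 29°C)
Each additional base adds 2°C (A/T) or 4°C (G/C), so Tm is non-decreasing in n; n = 9 is the first length to reach 29°C.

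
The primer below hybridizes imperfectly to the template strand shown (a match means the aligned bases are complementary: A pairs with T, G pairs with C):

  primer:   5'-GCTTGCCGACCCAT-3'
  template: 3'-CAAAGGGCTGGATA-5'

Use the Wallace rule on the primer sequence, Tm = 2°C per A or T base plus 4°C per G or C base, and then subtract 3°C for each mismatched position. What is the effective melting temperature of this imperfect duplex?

37°C

Primer base counts: A=2, T=3, G=3, C=6 → A+T=5, G+C=9
Perfect-match Tm = 2(5) + 4(9) = 10 + 36 = 46°C
Mismatches (positions where the bases are not complementary): 3 (at positions 2, 5, 12)
Effective Tm = 46 − 3×3 = 46 − 9 = 37°C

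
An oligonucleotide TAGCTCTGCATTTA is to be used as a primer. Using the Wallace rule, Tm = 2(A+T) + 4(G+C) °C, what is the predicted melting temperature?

38°C

Counting bases: T=6, A=3, C=3, G=2
A+T = 9, G+C = 5
Tm = 2×9 + 4×5 = 38°C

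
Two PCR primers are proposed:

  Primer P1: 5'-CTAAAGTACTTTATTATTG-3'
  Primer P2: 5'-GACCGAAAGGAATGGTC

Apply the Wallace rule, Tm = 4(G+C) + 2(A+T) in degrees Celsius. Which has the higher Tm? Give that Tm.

Primer P2, 52°C

Primer P1: A+T=15, G+C=4 → Tm = 2(15)+4(4) = 46°C
Primer P2: A+T=8, G+C=9 → Tm = 2(8)+4(9) = 52°C
46°C vs 52°C → primer P2 is higher.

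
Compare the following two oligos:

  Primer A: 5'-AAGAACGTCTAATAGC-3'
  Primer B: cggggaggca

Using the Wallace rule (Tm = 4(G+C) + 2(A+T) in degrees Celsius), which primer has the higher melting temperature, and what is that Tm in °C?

Primer A, 44°C

Primer A: A+T=10, G+C=6 → Tm = 2(10)+4(6) = 44°C
Primer B: A+T=2, G+C=8 → Tm = 2(2)+4(8) = 36°C
44°C vs 36°C → primer A is higher.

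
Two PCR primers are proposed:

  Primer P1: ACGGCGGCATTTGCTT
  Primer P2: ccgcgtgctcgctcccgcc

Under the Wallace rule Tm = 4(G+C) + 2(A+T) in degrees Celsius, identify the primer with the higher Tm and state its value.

Primer P1: A+T=7, G+C=9 → Tm = 2(7)+4(9) = 50°C
Primer P2: A+T=3, G+C=16 → Tm = 2(3)+4(16) = 70°C
50°C vs 70°C → primer P2 is higher.

Primer P2, 70°C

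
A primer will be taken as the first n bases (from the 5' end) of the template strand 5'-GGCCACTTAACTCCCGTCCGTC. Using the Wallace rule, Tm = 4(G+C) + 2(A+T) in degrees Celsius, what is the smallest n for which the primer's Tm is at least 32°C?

n = 11

First 10 bases: GGCCACTTAA → Tm = 30°C (< 32°C)
First 11 bases: GGCCACTTAAC → Tm = 34°C (≥ 32°C)
Each additional base adds 2°C (A/T) or 4°C (G/C), so Tm is non-decreasing in n; n = 11 is the first length to reach 32°C.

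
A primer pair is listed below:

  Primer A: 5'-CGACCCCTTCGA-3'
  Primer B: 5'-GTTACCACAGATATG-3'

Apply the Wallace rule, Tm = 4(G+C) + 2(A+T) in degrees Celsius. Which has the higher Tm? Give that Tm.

Primer A: A+T=4, G+C=8 → Tm = 2(4)+4(8) = 40°C
Primer B: A+T=9, G+C=6 → Tm = 2(9)+4(6) = 42°C
40°C vs 42°C → primer B is higher.

Primer B, 42°C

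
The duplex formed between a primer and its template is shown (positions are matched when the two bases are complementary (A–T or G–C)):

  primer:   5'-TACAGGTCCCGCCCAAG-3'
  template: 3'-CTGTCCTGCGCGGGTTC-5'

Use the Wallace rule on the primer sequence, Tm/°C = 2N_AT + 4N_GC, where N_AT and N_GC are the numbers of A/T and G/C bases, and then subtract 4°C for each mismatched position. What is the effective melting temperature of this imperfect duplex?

44°C

Primer base counts: A=4, T=2, G=4, C=7 → A+T=6, G+C=11
Perfect-match Tm = 2(6) + 4(11) = 12 + 44 = 56°C
Mismatches (positions where the bases are not complementary): 3 (at positions 1, 7, 9)
Effective Tm = 56 − 3×4 = 56 − 12 = 44°C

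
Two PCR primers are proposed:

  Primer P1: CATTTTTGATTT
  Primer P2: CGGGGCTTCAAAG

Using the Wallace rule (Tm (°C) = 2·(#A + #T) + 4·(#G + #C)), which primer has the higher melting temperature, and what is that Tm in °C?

Primer P2, 42°C

Primer P1: A+T=10, G+C=2 → Tm = 2(10)+4(2) = 28°C
Primer P2: A+T=5, G+C=8 → Tm = 2(5)+4(8) = 42°C
28°C vs 42°C → primer P2 is higher.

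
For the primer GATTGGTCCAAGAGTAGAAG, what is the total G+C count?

Scanning the sequence gives A=7, C=2, T=4, G=7.
G+C = 7 + 2 = 9

9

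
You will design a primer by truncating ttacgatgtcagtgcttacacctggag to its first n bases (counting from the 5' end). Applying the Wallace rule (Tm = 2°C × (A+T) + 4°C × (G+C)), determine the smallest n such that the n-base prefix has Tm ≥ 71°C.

First 24 bases: TTACGATGTCAGTGCTTACACCTG → Tm = 70°C (< 71°C)
First 25 bases: TTACGATGTCAGTGCTTACACCTGG → Tm = 74°C (≥ 71°C)
Each additional base adds 2°C (A/T) or 4°C (G/C), so Tm is non-decreasing in n; n = 25 is the first length to reach 71°C.

n = 25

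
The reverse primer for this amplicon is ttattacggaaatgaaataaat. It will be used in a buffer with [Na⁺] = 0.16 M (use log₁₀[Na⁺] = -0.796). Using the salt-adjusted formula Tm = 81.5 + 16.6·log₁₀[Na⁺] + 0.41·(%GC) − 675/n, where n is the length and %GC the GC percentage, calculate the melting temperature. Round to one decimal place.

Length n = 22. Base counts: G=3, T=7, C=1, A=11
G+C = 4, so %GC = 4/22 × 100 = 18.182%
Salt term: 16.6 × (-0.796) = -13.214
GC term: 0.41 × 18.182 = 7.455; length term: −675/22 = −30.682
Tm = 81.5 + (-13.214) + 7.455 − 30.682 = 45.059 → 45.1°C

45.1°C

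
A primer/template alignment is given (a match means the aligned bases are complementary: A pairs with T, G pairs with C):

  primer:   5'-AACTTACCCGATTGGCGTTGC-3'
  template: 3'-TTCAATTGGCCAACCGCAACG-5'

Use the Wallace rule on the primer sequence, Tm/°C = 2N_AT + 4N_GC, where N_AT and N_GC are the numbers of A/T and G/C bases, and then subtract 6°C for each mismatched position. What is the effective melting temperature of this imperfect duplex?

Primer base counts: A=4, T=6, G=5, C=6 → A+T=10, G+C=11
Perfect-match Tm = 2(10) + 4(11) = 20 + 44 = 64°C
Mismatches (positions where the bases are not complementary): 3 (at positions 3, 7, 11)
Effective Tm = 64 − 3×6 = 64 − 18 = 46°C

46°C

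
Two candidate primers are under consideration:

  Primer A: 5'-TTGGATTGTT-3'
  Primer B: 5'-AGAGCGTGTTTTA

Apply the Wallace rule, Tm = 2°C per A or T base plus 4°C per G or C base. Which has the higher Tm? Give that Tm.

Primer A: A+T=7, G+C=3 → Tm = 2(7)+4(3) = 26°C
Primer B: A+T=8, G+C=5 → Tm = 2(8)+4(5) = 36°C
26°C vs 36°C → primer B is higher.

Primer B, 36°C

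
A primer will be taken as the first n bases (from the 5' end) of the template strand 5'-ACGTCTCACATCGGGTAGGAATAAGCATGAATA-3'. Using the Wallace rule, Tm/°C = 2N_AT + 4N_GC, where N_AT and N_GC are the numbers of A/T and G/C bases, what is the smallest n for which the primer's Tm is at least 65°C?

n = 22

First 21 bases: ACGTCTCACATCGGGTAGGAA → Tm = 64°C (< 65°C)
First 22 bases: ACGTCTCACATCGGGTAGGAAT → Tm = 66°C (≥ 65°C)
Each additional base adds 2°C (A/T) or 4°C (G/C), so Tm is non-decreasing in n; n = 22 is the first length to reach 65°C.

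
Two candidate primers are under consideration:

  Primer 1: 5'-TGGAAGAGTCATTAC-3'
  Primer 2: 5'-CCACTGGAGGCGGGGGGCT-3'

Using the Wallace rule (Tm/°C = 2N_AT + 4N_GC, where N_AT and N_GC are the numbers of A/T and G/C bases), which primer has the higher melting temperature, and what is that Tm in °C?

Primer 2, 68°C

Primer 1: A+T=9, G+C=6 → Tm = 2(9)+4(6) = 42°C
Primer 2: A+T=4, G+C=15 → Tm = 2(4)+4(15) = 68°C
42°C vs 68°C → primer 2 is higher.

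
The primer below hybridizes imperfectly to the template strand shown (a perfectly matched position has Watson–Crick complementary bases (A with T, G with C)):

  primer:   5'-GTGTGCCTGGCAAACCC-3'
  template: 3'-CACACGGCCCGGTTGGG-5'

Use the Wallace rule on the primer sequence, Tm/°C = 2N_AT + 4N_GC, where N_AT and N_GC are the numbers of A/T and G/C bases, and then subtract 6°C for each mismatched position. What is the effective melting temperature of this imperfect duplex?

44°C

Primer base counts: A=3, T=3, G=5, C=6 → A+T=6, G+C=11
Perfect-match Tm = 2(6) + 4(11) = 12 + 44 = 56°C
Mismatches (positions where the bases are not complementary): 2 (at positions 8, 12)
Effective Tm = 56 − 2×6 = 56 − 12 = 44°C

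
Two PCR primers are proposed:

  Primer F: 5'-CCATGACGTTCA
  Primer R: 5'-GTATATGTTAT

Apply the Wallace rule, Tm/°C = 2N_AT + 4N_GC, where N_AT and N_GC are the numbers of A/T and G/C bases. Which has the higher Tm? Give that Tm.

Primer F: A+T=6, G+C=6 → Tm = 2(6)+4(6) = 36°C
Primer R: A+T=9, G+C=2 → Tm = 2(9)+4(2) = 26°C
36°C vs 26°C → primer F is higher.

Primer F, 36°C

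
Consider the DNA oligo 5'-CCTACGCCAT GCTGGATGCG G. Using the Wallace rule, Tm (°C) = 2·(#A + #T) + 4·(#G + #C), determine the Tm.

70°C

G=7, A=3, C=7, T=4
A+T = 7, G+C = 14
Tm = 4·14 + 2·7 = 56 + 14 = 70°C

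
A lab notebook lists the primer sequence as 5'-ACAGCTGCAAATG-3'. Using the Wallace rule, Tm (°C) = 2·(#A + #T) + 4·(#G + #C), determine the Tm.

Counting bases: C=3, T=2, A=5, G=3
A+T = 7, G+C = 6
Tm = 2×7 + 4×6 = 38°C

38°C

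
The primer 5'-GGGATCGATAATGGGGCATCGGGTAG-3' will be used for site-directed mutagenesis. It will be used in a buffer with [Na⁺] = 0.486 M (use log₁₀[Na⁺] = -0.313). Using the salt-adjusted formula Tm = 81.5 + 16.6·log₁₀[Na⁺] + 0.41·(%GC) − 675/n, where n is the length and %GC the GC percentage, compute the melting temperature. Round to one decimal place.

Length n = 26. Base counts: T=5, A=6, G=12, C=3
G+C = 15, so %GC = 15/26 × 100 = 57.692%
Salt term: 16.6 × (-0.313) = -5.196
GC term: 0.41 × 57.692 = 23.654; length term: −675/26 = −25.962
Tm = 81.5 + (-5.196) + 23.654 − 25.962 = 73.996 → 74.0°C

74.0°C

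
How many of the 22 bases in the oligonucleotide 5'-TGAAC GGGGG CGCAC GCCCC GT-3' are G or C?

Counting bases: A=3, C=8, T=2, G=9
Total G or C: 9 + 8 = 17

17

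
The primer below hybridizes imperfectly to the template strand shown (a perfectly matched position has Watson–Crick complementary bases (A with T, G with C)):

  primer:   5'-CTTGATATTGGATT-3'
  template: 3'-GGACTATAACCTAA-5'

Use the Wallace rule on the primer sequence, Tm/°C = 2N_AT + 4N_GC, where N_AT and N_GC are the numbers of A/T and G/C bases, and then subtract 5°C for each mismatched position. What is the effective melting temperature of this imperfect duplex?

Primer base counts: A=3, T=7, G=3, C=1 → A+T=10, G+C=4
Perfect-match Tm = 2(10) + 4(4) = 20 + 16 = 36°C
Mismatches (positions where the bases are not complementary): 1 (at position 2)
Effective Tm = 36 − 1×5 = 36 − 5 = 31°C

31°C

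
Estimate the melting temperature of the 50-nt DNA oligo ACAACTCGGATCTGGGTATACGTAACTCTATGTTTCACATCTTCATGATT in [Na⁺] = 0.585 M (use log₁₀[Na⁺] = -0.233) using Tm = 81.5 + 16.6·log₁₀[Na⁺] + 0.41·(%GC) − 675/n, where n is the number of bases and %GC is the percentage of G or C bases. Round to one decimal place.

Length n = 50. C=11, T=18, G=8, A=13
G+C = 19, so %GC = 19/50 × 100 = 38%
Salt term: 16.6 × (-0.233) = -3.868
GC term: 0.41 × 38 = 15.58; length term: −675/50 = −13.5
Tm = 81.5 + (-3.868) + 15.58 − 13.5 = 79.712 → 79.7°C

79.7°C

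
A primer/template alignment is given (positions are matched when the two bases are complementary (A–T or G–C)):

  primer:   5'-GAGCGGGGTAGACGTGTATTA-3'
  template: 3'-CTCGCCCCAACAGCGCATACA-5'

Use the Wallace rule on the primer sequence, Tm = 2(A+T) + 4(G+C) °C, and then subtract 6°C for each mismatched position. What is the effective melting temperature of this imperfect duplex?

Primer base counts: A=5, T=5, G=9, C=2 → A+T=10, G+C=11
Perfect-match Tm = 2(10) + 4(11) = 20 + 44 = 64°C
Mismatches (positions where the bases are not complementary): 5 (at positions 10, 12, 15, 20, 21)
Effective Tm = 64 − 5×6 = 64 − 30 = 34°C

34°C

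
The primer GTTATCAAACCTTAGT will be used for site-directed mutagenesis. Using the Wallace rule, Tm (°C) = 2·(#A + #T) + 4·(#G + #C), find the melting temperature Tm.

Counting bases: A=5, C=3, G=2, T=6
So N_AT = 11 and N_GC = 5.
Tm = 2×11 + 4×5 = 42°C

42°C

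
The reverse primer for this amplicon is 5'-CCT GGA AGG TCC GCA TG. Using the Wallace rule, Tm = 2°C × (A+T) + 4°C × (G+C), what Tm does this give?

56°C

Base counts: T=3, C=5, G=6, A=3
A+T = 6, G+C = 11
Tm = 2(6) + 4(11) = 12 + 44 = 56°C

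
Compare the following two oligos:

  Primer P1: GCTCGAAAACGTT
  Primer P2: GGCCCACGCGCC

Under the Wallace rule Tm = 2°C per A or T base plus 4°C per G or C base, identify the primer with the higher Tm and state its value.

Primer P2, 46°C

Primer P1: A+T=7, G+C=6 → Tm = 2(7)+4(6) = 38°C
Primer P2: A+T=1, G+C=11 → Tm = 2(1)+4(11) = 46°C
38°C vs 46°C → primer P2 is higher.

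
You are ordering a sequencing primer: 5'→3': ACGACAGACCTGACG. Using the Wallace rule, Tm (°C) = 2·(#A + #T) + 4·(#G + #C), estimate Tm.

48°C

C=5, A=5, G=4, T=1
AT pairs contribute 6, GC pairs contribute 9.
Tm = 2×6 + 4×9 = 48°C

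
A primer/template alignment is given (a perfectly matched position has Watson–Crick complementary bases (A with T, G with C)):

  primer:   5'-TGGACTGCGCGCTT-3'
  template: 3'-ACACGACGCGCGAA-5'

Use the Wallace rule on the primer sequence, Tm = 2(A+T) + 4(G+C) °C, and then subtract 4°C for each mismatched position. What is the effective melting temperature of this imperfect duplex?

38°C

Primer base counts: A=1, T=4, G=5, C=4 → A+T=5, G+C=9
Perfect-match Tm = 2(5) + 4(9) = 10 + 36 = 46°C
Mismatches (positions where the bases are not complementary): 2 (at positions 3, 4)
Effective Tm = 46 − 2×4 = 46 − 8 = 38°C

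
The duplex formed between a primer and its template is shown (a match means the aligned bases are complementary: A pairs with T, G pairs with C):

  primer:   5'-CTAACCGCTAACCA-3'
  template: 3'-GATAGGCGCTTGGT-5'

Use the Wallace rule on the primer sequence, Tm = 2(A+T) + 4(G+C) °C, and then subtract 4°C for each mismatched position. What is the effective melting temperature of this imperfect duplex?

Primer base counts: A=5, T=2, G=1, C=6 → A+T=7, G+C=7
Perfect-match Tm = 2(7) + 4(7) = 14 + 28 = 42°C
Mismatches (positions where the bases are not complementary): 2 (at positions 4, 9)
Effective Tm = 42 − 2×4 = 42 − 8 = 34°C

34°C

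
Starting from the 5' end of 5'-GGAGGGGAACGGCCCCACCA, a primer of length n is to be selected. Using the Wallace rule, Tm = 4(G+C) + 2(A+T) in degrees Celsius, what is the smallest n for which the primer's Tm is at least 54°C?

First 14 bases: GGAGGGGAACGGCC → Tm = 50°C (< 54°C)
First 15 bases: GGAGGGGAACGGCCC → Tm = 54°C (≥ 54°C)
Each additional base adds 2°C (A/T) or 4°C (G/C), so Tm is non-decreasing in n; n = 15 is the first length to reach 54°C.

n = 15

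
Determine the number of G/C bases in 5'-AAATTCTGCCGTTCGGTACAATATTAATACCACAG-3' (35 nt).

13

T=10, G=5, C=8, A=12
Total G or C: 5 + 8 = 13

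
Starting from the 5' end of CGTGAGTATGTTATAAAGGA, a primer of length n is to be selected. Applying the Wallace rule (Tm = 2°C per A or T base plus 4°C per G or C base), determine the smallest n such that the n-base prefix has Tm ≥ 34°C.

n = 12

First 11 bases: CGTGAGTATGT → Tm = 32°C (< 34°C)
First 12 bases: CGTGAGTATGTT → Tm = 34°C (≥ 34°C)
Since every base adds ≥2°C, Tm only increases with n, so the threshold is first crossed at n = 12.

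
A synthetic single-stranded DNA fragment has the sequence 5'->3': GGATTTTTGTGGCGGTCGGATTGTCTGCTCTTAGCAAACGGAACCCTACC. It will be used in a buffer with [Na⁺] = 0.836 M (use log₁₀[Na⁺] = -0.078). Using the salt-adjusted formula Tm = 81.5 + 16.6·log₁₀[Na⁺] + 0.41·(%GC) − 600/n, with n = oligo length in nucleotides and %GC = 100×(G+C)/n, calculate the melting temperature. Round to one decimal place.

Length n = 50. Base counts: G=14, A=9, C=12, T=15
G+C = 26, so %GC = 26/50 × 100 = 52%
Salt term: 16.6 × (-0.078) = -1.295
GC term: 0.41 × 52 = 21.32; length term: −600/50 = −12
Tm = 81.5 + (-1.295) + 21.32 − 12 = 89.525 → 89.5°C

89.5°C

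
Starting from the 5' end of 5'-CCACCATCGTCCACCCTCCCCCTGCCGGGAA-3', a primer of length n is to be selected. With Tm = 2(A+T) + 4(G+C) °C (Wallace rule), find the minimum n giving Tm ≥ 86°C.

First 24 bases: CCACCATCGTCCACCCTCCCCCTG → Tm = 82°C (< 86°C)
First 25 bases: CCACCATCGTCCACCCTCCCCCTGC → Tm = 86°C (≥ 86°C)
Each additional base adds 2°C (A/T) or 4°C (G/C), so Tm is non-decreasing in n; n = 25 is the first length to reach 86°C.

n = 25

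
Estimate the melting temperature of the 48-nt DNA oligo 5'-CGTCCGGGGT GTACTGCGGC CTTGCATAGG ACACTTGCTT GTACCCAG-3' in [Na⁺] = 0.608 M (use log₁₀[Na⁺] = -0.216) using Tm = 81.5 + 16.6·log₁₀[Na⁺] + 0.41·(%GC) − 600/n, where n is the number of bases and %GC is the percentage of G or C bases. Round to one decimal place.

90.2°C

Length n = 48. Base counts: C=14, T=12, G=15, A=7
G+C = 29, so %GC = 29/48 × 100 = 60.417%
Salt term: 16.6 × (-0.216) = -3.586
GC term: 0.41 × 60.417 = 24.771; length term: −600/48 = −12.5
Tm = 81.5 + (-3.586) + 24.771 − 12.5 = 90.185 → 90.2°C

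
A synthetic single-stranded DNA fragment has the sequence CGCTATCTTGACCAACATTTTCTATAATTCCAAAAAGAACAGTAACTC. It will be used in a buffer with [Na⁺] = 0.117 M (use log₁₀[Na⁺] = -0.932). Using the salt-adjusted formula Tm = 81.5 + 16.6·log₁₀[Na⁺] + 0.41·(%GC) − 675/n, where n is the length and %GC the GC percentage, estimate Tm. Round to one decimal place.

Length n = 48. T=14, C=12, A=18, G=4
G+C = 16, so %GC = 16/48 × 100 = 33.333%
Salt term: 16.6 × (-0.932) = -15.471
GC term: 0.41 × 33.333 = 13.667; length term: −675/48 = −14.062
Tm = 81.5 + (-15.471) + 13.667 − 14.062 = 65.634 → 65.6°C

65.6°C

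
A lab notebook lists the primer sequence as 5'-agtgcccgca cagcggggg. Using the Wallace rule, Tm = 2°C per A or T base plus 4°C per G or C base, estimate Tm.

68°C

A=3, T=1, C=6, G=9
So N_AT = 4 and N_GC = 15.
Tm = 2(4) + 4(15) = 8 + 60 = 68°C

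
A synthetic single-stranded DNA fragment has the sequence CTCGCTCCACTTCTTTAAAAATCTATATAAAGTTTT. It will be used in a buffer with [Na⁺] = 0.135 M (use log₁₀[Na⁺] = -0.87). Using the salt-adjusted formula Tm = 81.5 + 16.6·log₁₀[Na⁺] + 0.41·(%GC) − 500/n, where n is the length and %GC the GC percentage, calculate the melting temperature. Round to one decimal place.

64.6°C

Length n = 36. Scanning the sequence gives T=15, A=11, G=2, C=8.
G+C = 10, so %GC = 10/36 × 100 = 27.778%
Salt term: 16.6 × (-0.87) = -14.442
GC term: 0.41 × 27.778 = 11.389; length term: −500/36 = −13.889
Tm = 81.5 + (-14.442) + 11.389 − 13.889 = 64.558 → 64.6°C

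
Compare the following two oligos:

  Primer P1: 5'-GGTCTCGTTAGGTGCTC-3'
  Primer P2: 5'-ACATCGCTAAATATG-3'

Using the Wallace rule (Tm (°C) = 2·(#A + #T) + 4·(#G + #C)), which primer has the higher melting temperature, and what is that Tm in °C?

Primer P1, 54°C

Primer P1: A+T=7, G+C=10 → Tm = 2(7)+4(10) = 54°C
Primer P2: A+T=10, G+C=5 → Tm = 2(10)+4(5) = 40°C
54°C vs 40°C → primer P1 is higher.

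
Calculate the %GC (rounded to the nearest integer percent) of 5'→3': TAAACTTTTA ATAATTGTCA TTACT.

C=3, G=1, A=9, T=12
G+C = 1 + 3 = 4 out of 25 bases
%GC = 4/25 × 100 = 16% ≈ 16%

16%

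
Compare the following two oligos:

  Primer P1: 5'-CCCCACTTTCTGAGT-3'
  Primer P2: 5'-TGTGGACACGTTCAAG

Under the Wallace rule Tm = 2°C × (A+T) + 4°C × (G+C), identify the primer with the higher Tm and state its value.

Primer P2, 48°C

Primer P1: A+T=7, G+C=8 → Tm = 2(7)+4(8) = 46°C
Primer P2: A+T=8, G+C=8 → Tm = 2(8)+4(8) = 48°C
46°C vs 48°C → primer P2 is higher.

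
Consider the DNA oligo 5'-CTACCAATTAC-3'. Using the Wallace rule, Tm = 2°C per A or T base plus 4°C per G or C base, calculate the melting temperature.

G=0, C=4, A=4, T=3
So N_AT = 7 and N_GC = 4.
Tm = 2×7 + 4×4 = 30°C

30°C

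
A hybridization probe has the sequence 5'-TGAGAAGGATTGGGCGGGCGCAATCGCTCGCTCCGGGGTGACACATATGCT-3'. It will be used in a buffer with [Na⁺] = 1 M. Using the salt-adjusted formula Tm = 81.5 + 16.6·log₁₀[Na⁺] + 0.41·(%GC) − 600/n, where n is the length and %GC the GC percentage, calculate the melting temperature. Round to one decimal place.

Length n = 51. Counting bases: A=10, C=12, T=10, G=19
G+C = 31, so %GC = 31/51 × 100 = 60.784%
Salt term: 16.6 × (0) = 0
GC term: 0.41 × 60.784 = 24.921; length term: −600/51 = −11.765
Tm = 81.5 + (0) + 24.921 − 11.765 = 94.656 → 94.7°C

94.7°C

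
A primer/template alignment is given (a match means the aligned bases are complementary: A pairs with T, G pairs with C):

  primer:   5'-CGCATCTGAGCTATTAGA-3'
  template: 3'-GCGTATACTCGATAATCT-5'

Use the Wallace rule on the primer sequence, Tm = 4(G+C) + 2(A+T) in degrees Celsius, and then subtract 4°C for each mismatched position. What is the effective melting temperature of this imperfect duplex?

Primer base counts: A=5, T=5, G=4, C=4 → A+T=10, G+C=8
Perfect-match Tm = 2(10) + 4(8) = 20 + 32 = 52°C
Mismatches (positions where the bases are not complementary): 1 (at position 6)
Effective Tm = 52 − 1×4 = 52 − 4 = 48°C

48°C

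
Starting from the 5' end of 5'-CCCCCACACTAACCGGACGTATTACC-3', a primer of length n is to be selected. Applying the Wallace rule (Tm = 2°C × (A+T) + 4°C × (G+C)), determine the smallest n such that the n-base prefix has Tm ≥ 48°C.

n = 15

First 14 bases: CCCCCACACTAACC → Tm = 46°C (< 48°C)
First 15 bases: CCCCCACACTAACCG → Tm = 50°C (≥ 48°C)
Each additional base adds 2°C (A/T) or 4°C (G/C), so Tm is non-decreasing in n; n = 15 is the first length to reach 48°C.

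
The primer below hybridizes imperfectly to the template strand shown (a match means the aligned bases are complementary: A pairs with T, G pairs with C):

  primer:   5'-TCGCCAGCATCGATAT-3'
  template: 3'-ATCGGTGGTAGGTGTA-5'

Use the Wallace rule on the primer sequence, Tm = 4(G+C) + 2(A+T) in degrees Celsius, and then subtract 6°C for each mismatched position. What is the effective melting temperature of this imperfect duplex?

Primer base counts: A=4, T=4, G=3, C=5 → A+T=8, G+C=8
Perfect-match Tm = 2(8) + 4(8) = 16 + 32 = 48°C
Mismatches (positions where the bases are not complementary): 4 (at positions 2, 7, 12, 14)
Effective Tm = 48 − 4×6 = 48 − 24 = 24°C

24°C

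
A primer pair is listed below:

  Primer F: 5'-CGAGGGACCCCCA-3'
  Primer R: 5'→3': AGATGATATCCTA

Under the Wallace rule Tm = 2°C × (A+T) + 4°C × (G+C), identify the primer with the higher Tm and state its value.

Primer F, 46°C

Primer F: A+T=3, G+C=10 → Tm = 2(3)+4(10) = 46°C
Primer R: A+T=9, G+C=4 → Tm = 2(9)+4(4) = 34°C
46°C vs 34°C → primer F is higher.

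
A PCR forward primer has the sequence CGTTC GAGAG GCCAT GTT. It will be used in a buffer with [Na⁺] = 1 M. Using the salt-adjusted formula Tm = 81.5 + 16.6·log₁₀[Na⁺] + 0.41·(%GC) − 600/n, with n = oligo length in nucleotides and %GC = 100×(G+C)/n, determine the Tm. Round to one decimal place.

70.9°C

Length n = 18. Counting bases: A=3, C=4, G=6, T=5
G+C = 10, so %GC = 10/18 × 100 = 55.556%
Salt term: 16.6 × (0) = 0
GC term: 0.41 × 55.556 = 22.778; length term: −600/18 = −33.333
Tm = 81.5 + (0) + 22.778 − 33.333 = 70.945 → 70.9°C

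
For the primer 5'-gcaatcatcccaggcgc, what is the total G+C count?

11

T=2, C=7, G=4, A=4
Total G or C: 4 + 7 = 11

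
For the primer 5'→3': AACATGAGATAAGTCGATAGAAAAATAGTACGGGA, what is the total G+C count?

12

Scanning the sequence gives C=3, G=9, T=6, A=17.
G+C = 9 + 3 = 12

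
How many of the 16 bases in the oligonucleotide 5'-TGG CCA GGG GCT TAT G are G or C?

Counting bases: C=3, A=2, T=4, G=7
Total G or C: 7 + 3 = 10

10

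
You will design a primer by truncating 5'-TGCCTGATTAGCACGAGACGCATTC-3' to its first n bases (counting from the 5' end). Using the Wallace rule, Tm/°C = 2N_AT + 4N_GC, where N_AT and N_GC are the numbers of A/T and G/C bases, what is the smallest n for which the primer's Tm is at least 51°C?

n = 17

First 16 bases: TGCCTGATTAGCACGA → Tm = 48°C (< 51°C)
First 17 bases: TGCCTGATTAGCACGAG → Tm = 52°C (≥ 51°C)
Each additional base adds 2°C (A/T) or 4°C (G/C), so Tm is non-decreasing in n; n = 17 is the first length to reach 51°C.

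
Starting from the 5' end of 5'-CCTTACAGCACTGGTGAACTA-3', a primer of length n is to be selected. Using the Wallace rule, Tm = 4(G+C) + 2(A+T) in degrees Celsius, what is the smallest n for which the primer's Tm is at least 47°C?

n = 16

First 15 bases: CCTTACAGCACTGGT → Tm = 46°C (< 47°C)
First 16 bases: CCTTACAGCACTGGTG → Tm = 50°C (≥ 47°C)
Each additional base adds 2°C (A/T) or 4°C (G/C), so Tm is non-decreasing in n; n = 16 is the first length to reach 47°C.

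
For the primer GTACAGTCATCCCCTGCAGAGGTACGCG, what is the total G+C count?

T=5, G=8, A=6, C=9
Total G or C: 8 + 9 = 17

17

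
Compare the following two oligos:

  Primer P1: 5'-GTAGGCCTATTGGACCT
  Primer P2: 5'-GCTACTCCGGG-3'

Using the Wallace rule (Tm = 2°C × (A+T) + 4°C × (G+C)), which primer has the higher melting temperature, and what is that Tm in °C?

Primer P1: A+T=8, G+C=9 → Tm = 2(8)+4(9) = 52°C
Primer P2: A+T=3, G+C=8 → Tm = 2(3)+4(8) = 38°C
52°C vs 38°C → primer P1 is higher.

Primer P1, 52°C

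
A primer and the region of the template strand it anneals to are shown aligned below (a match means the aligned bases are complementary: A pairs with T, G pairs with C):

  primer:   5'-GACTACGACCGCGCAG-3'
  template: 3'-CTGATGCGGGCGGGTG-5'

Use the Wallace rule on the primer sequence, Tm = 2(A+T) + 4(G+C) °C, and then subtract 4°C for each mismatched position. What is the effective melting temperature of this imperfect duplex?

Primer base counts: A=4, T=1, G=5, C=6 → A+T=5, G+C=11
Perfect-match Tm = 2(5) + 4(11) = 10 + 44 = 54°C
Mismatches (positions where the bases are not complementary): 3 (at positions 8, 13, 16)
Effective Tm = 54 − 3×4 = 54 − 12 = 42°C

42°C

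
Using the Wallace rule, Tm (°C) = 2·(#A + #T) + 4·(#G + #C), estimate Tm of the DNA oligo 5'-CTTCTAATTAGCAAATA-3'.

42°C

T=6, A=7, C=3, G=1
A+T = 13, G+C = 4
Tm = 2×13 + 4×4 = 42°C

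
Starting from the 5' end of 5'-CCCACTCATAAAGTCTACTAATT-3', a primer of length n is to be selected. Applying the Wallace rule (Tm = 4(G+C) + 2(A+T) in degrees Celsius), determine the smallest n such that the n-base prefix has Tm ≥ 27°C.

First 8 bases: CCCACTCA → Tm = 26°C (< 27°C)
First 9 bases: CCCACTCAT → Tm = 28°C (≥ 27°C)
Since every base adds ≥2°C, Tm only increases with n, so the threshold is first crossed at n = 9.

n = 9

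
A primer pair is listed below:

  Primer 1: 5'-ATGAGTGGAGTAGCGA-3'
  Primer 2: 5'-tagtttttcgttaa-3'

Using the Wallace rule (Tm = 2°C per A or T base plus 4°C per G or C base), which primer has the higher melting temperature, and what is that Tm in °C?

Primer 1: A+T=8, G+C=8 → Tm = 2(8)+4(8) = 48°C
Primer 2: A+T=11, G+C=3 → Tm = 2(11)+4(3) = 34°C
48°C vs 34°C → primer 1 is higher.

Primer 1, 48°C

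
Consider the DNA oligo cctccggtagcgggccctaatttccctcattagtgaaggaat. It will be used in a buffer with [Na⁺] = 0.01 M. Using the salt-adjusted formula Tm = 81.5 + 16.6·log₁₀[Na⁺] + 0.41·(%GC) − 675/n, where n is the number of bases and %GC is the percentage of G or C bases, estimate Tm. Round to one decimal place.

Length n = 42. Base counts: C=12, T=11, A=9, G=10
G+C = 22, so %GC = 22/42 × 100 = 52.381%
Salt term: 16.6 × (-2) = -33.2
GC term: 0.41 × 52.381 = 21.476; length term: −675/42 = −16.071
Tm = 81.5 + (-33.2) + 21.476 − 16.071 = 53.705 → 53.7°C

53.7°C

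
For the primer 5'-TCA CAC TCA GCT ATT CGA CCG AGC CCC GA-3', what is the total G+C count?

Base counts: C=12, A=7, G=5, T=5
Total G or C: 5 + 12 = 17

17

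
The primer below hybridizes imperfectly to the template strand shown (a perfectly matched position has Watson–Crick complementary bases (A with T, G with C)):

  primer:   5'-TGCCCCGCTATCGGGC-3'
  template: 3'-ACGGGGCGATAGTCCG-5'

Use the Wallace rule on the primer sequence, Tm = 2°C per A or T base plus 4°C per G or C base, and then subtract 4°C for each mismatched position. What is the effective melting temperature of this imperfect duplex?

52°C

Primer base counts: A=1, T=3, G=5, C=7 → A+T=4, G+C=12
Perfect-match Tm = 2(4) + 4(12) = 8 + 48 = 56°C
Mismatches (positions where the bases are not complementary): 1 (at position 13)
Effective Tm = 56 − 1×4 = 56 − 4 = 52°C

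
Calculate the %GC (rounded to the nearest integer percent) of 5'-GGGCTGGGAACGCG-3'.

Counting bases: A=2, T=1, C=3, G=8
G+C = 8 + 3 = 11 out of 14 bases
%GC = 11/14 × 100 = 78.57% ≈ 79%

79%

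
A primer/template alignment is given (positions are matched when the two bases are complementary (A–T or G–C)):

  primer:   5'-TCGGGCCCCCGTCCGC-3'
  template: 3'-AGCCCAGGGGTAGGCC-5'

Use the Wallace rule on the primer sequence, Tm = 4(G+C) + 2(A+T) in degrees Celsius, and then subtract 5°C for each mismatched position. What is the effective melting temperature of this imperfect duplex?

Primer base counts: A=0, T=2, G=5, C=9 → A+T=2, G+C=14
Perfect-match Tm = 2(2) + 4(14) = 4 + 56 = 60°C
Mismatches (positions where the bases are not complementary): 3 (at positions 6, 11, 16)
Effective Tm = 60 − 3×5 = 60 − 15 = 45°C

45°C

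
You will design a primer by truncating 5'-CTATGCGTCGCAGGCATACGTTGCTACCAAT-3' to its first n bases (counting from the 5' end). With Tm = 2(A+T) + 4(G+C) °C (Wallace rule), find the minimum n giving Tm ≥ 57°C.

n = 19

First 18 bases: CTATGCGTCGCAGGCATA → Tm = 56°C (< 57°C)
First 19 bases: CTATGCGTCGCAGGCATAC → Tm = 60°C (≥ 57°C)
Each additional base adds 2°C (A/T) or 4°C (G/C), so Tm is non-decreasing in n; n = 19 is the first length to reach 57°C.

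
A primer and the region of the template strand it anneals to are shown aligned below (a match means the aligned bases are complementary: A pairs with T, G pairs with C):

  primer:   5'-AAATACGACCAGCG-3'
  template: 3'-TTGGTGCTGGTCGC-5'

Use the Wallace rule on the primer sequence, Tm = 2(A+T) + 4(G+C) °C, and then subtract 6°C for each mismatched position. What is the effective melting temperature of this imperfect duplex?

Primer base counts: A=6, T=1, G=3, C=4 → A+T=7, G+C=7
Perfect-match Tm = 2(7) + 4(7) = 14 + 28 = 42°C
Mismatches (positions where the bases are not complementary): 2 (at positions 3, 4)
Effective Tm = 42 − 2×6 = 42 − 12 = 30°C

30°C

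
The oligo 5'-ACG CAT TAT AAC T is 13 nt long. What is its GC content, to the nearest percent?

A=5, T=4, G=1, C=3
G+C = 1 + 3 = 4 out of 13 bases
%GC = 4/13 × 100 = 30.77% ≈ 31%

31%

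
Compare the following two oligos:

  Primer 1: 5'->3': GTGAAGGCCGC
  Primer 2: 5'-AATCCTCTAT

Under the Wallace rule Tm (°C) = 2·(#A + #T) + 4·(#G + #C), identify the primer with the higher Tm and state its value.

Primer 1: A+T=3, G+C=8 → Tm = 2(3)+4(8) = 38°C
Primer 2: A+T=7, G+C=3 → Tm = 2(7)+4(3) = 26°C
38°C vs 26°C → primer 1 is higher.

Primer 1, 38°C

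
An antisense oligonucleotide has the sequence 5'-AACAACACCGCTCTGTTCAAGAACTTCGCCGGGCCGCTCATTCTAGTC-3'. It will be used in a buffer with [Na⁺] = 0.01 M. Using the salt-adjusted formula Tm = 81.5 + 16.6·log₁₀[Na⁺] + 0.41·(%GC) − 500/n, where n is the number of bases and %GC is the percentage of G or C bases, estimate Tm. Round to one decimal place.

60.1°C

Length n = 48. T=11, G=9, A=11, C=17
G+C = 26, so %GC = 26/48 × 100 = 54.167%
Salt term: 16.6 × (-2) = -33.2
GC term: 0.41 × 54.167 = 22.208; length term: −500/48 = −10.417
Tm = 81.5 + (-33.2) + 22.208 − 10.417 = 60.091 → 60.1°C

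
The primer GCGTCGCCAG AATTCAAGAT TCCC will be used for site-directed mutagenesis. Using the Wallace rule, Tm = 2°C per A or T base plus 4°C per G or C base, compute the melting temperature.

Base counts: A=6, G=5, T=5, C=8
So N_AT = 11 and N_GC = 13.
Tm = 2×11 + 4×13 = 74°C

74°C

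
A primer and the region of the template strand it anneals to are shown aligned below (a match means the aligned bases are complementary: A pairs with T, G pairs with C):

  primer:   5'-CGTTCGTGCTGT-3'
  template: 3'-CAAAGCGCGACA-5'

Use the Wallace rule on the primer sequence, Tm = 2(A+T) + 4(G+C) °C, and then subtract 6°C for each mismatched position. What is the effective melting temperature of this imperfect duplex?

Primer base counts: A=0, T=5, G=4, C=3 → A+T=5, G+C=7
Perfect-match Tm = 2(5) + 4(7) = 10 + 28 = 38°C
Mismatches (positions where the bases are not complementary): 3 (at positions 1, 2, 7)
Effective Tm = 38 − 3×6 = 38 − 18 = 20°C

20°C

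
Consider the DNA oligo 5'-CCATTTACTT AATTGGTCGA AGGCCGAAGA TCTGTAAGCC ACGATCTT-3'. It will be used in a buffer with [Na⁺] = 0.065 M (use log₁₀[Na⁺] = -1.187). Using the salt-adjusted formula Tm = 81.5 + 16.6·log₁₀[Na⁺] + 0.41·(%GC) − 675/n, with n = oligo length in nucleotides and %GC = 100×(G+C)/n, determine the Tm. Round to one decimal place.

65.7°C

Length n = 48. A=13, G=10, C=11, T=14
G+C = 21, so %GC = 21/48 × 100 = 43.75%
Salt term: 16.6 × (-1.187) = -19.704
GC term: 0.41 × 43.75 = 17.938; length term: −675/48 = −14.062
Tm = 81.5 + (-19.704) + 17.938 − 14.062 = 65.672 → 65.7°C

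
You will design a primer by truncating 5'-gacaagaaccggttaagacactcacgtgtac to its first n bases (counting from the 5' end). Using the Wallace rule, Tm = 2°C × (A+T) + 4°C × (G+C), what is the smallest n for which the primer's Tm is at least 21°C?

n = 8

First 7 bases: GACAAGA → Tm = 20°C (< 21°C)
First 8 bases: GACAAGAA → Tm = 22°C (≥ 21°C)
Since every base adds ≥2°C, Tm only increases with n, so the threshold is first crossed at n = 8.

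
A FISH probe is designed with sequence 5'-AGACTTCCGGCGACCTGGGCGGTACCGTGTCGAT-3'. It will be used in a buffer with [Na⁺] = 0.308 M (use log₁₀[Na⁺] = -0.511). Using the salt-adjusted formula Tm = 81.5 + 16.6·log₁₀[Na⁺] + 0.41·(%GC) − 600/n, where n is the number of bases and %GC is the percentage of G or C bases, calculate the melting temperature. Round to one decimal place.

Length n = 34. Counting bases: G=12, A=5, C=10, T=7
G+C = 22, so %GC = 22/34 × 100 = 64.706%
Salt term: 16.6 × (-0.511) = -8.483
GC term: 0.41 × 64.706 = 26.529; length term: −600/34 = −17.647
Tm = 81.5 + (-8.483) + 26.529 − 17.647 = 81.899 → 81.9°C

81.9°C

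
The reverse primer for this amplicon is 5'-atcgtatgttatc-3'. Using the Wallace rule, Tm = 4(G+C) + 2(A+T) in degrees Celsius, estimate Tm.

C=2, G=2, T=6, A=3
A+T = 9, G+C = 4
Tm = 4·4 + 2·9 = 16 + 18 = 34°C

34°C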